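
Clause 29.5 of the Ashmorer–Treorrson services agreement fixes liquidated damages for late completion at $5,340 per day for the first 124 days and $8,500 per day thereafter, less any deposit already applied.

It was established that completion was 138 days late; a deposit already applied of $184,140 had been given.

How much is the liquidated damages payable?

$597,020

First 124 days: 124 × $5,340 = $662,160
Remaining days: (138 − 124) × $8,500 = $119,000
Accrued per-day damages: $662,160 + $119,000 = $781,160
Less deposit already applied: $781,160 − $184,140 = $597,020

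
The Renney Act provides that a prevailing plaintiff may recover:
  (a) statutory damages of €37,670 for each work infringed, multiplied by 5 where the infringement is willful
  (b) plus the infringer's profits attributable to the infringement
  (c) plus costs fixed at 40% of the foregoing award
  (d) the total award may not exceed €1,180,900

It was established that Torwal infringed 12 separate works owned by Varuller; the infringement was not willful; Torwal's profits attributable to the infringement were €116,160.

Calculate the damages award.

€795,480

Statutory damages: 12 × €37,670 = €452,040
Infringement not willful: no ×5 enhancement.
Combined award: €452,040 + €116,160 = €568,200
Costs: 40% of €568,200 = €227,280
Award plus costs: €568,200 + €227,280 = €795,480
Cap at €1,180,900: €795,480 is within the cap, no reduction.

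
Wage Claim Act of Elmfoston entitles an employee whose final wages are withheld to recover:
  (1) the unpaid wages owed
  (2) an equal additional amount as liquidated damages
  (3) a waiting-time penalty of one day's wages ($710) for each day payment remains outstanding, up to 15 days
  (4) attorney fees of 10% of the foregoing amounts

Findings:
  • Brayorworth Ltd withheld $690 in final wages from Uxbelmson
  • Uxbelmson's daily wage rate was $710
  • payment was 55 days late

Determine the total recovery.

Total award: $13,233

Liquidated damages (equal amount): $690
Penalty days: min(55, 15) = 15
Waiting-time penalty: 15 × $710 = $10,650
Subtotal: $690 + $690 + $10,650 = $12,030
Attorney fees: 10% of $12,030 = $1,203
Total award: $12,030 + $1,203 = $13,233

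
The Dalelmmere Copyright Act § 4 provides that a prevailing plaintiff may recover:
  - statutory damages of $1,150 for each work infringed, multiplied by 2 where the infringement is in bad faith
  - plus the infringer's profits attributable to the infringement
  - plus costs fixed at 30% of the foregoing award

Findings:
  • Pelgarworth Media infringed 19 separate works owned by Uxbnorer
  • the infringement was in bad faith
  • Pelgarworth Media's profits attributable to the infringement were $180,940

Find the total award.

Award: $292,032

Statutory damages: 19 × $1,150 = $21,850
Doubled: 2 × $21,850 = $43,700
Combined award: $43,700 + $180,940 = $224,640
Costs: 30% of $224,640 = $67,392
Award plus costs: $224,640 + $67,392 = $292,032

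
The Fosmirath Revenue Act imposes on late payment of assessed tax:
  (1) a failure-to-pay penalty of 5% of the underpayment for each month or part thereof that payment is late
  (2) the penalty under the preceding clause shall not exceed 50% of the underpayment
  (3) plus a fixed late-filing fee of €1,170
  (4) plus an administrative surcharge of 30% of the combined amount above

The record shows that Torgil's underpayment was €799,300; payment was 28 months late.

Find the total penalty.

€521,066

Accrued rate: 5% × 28 = 140%, capped at 50% → 50%
Failure-to-pay penalty: 50% of €799,300 = €399,650
Penalty before surcharge: €399,650 + €1,170 = €400,820
Administrative surcharge: 30% of €400,820 = €120,246
Total penalty: €400,820 + €120,246 = €521,066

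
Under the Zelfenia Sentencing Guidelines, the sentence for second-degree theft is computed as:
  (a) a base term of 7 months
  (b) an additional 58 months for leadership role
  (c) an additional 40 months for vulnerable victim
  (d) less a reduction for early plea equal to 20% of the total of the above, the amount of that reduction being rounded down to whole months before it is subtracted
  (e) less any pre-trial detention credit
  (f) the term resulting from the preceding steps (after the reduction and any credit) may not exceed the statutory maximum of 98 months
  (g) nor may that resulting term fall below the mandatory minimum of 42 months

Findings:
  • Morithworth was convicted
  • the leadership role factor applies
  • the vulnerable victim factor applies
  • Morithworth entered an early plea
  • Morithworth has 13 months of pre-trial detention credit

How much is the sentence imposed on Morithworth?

Leadership role enhancement: +58 months
Vulnerable victim enhancement: +40 months
Adjusted term: 7 months + 58 months + 40 months = 105 months
Early plea reduction: 20% of 105 months = 21 months (rounded down)
After reduction: 105 − 21 = 84 months
Less pre-trial detention credit: 84 months − 13 months = 71 months
Cap at 98 months: 71 months is within the cap, no reduction.
Minimum 42 months: 71 months meets the minimum, no increase.

71 months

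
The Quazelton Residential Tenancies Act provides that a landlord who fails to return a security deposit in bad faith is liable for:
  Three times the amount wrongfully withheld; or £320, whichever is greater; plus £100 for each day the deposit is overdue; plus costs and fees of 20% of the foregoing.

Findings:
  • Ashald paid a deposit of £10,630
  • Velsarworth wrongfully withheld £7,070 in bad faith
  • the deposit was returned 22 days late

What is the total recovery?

Trebled: 3 × £7,070 = £21,210
Minimum £320: £21,210 meets the minimum, no increase.
Late-return penalty: 22 × £100 = £2,200
Damages plus late penalty: £21,210 + £2,200 = £23,410
Costs and fees: 20% of £23,410 = £4,682
Total recovery: £23,410 + £4,682 = £28,092

£28,092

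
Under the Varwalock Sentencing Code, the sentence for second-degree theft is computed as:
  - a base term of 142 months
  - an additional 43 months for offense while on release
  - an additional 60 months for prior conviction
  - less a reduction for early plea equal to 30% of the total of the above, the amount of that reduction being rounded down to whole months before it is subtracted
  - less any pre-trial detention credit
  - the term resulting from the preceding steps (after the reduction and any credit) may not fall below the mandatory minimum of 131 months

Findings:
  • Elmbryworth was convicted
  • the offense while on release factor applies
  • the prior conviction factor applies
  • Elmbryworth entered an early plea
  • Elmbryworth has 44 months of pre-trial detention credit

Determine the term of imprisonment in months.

Sentence: 131 months

Offense while on release enhancement: +43 months
Prior conviction enhancement: +60 months
Adjusted term: 142 months + 43 months + 60 months = 245 months
Early plea reduction: 30% of 245 months = 73 months (rounded down)
After reduction: 245 − 73 = 172 months
Less pre-trial detention credit: 172 months − 44 months = 128 months
Minimum 131 months: 128 months is below the minimum → 131 months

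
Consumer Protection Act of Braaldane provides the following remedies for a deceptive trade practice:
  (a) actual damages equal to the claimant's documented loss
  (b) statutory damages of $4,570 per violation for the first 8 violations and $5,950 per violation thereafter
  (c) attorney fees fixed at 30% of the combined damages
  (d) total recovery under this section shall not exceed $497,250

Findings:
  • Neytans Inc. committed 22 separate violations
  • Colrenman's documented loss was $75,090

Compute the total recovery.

First 8 violations: 8 × $4,570 = $36,560
Remaining violations: (22 − 8) × $5,950 = $83,300
Statutory damages: $36,560 + $83,300 = $119,860
Combined damages: $75,090 + $119,860 = $194,950
Attorney fees: 30% of $194,950 = $58,485
Total before cap: $194,950 + $58,485 = $253,435
Cap at $497,250: $253,435 is within the cap, no reduction.

$253,435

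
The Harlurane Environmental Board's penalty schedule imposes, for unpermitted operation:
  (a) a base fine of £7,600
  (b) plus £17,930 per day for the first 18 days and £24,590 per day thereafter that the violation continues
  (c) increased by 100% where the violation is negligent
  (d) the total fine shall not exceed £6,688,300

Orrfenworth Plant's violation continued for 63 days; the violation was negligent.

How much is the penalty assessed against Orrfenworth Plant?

Civil penalty: £2,873,780

First 18 days: 18 × £17,930 = £322,740
Remaining days: (63 − 18) × £24,590 = £1,106,550
Per-day component: £322,740 + £1,106,550 = £1,429,290
Base plus per-day: £7,600 + £1,429,290 = £1,436,890
Enhancement: 100% of £1,436,890 = £1,436,890
Enhanced fine: £1,436,890 + £1,436,890 = £2,873,780
Cap at £6,688,300: £2,873,780 is within the cap, no reduction.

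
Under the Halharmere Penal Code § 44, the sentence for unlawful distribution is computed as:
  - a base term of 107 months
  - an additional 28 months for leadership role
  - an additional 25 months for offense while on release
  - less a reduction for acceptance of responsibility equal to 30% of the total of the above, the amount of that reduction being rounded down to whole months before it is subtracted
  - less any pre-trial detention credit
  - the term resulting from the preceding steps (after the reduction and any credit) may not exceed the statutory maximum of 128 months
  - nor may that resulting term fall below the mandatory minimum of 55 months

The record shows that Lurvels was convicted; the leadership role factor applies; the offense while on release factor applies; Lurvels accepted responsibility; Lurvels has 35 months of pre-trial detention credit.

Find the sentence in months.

Sentence: 77 months

Leadership role enhancement: +28 months
Offense while on release enhancement: +25 months
Adjusted term: 107 months + 28 months + 25 months = 160 months
Acceptance of responsibility reduction: 30% of 160 months = 48 months (rounded down)
After reduction: 160 − 48 = 112 months
Less pre-trial detention credit: 112 months − 35 months = 77 months
Cap at 128 months: 77 months is within the cap, no reduction.
Minimum 55 months: 77 months meets the minimum, no increase.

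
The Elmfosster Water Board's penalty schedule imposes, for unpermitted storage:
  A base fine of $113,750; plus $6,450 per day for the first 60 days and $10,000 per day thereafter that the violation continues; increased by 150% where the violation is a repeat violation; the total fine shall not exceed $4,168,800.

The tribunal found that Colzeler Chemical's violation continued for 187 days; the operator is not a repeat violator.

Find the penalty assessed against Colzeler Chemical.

$1,770,750

First 60 days: 60 × $6,450 = $387,000
Remaining days: (187 − 60) × $10,000 = $1,270,000
Per-day component: $387,000 + $1,270,000 = $1,657,000
Base plus per-day: $113,750 + $1,657,000 = $1,770,750
The operator is not a repeat violator: no 150% increase.
Cap at $4,168,800: $1,770,750 is within the cap, no reduction.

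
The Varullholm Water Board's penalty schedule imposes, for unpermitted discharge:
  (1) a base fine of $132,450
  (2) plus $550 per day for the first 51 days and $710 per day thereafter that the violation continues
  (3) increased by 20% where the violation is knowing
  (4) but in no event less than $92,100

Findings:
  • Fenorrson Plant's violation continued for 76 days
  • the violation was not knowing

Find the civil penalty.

$178,250

First 51 days: 51 × $550 = $28,050
Remaining days: (76 − 51) × $710 = $17,750
Per-day component: $28,050 + $17,750 = $45,800
Base plus per-day: $132,450 + $45,800 = $178,250
The violation was not knowing: no 20% increase.
Minimum $92,100: $178,250 meets the minimum, no increase.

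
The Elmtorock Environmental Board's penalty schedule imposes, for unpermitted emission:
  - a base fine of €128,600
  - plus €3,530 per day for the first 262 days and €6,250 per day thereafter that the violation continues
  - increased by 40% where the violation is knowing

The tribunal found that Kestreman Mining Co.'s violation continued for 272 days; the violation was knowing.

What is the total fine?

First 262 days: 262 × €3,530 = €924,860
Remaining days: (272 − 262) × €6,250 = €62,500
Per-day component: €924,860 + €62,500 = €987,360
Base plus per-day: €128,600 + €987,360 = €1,115,960
Enhancement: 40% of €1,115,960 = €446,384
Enhanced fine: €1,115,960 + €446,384 = €1,562,344

€1,562,344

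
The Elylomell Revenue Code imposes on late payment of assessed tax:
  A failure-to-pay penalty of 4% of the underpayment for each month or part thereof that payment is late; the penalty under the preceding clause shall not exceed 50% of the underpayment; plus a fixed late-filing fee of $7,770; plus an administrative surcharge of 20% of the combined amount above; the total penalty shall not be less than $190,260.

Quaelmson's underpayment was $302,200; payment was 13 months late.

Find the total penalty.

Accrued rate: 4% × 13 = 52%, capped at 50% → 50%
Failure-to-pay penalty: 50% of $302,200 = $151,100
Penalty before surcharge: $151,100 + $7,770 = $158,870
Administrative surcharge: 20% of $158,870 = $31,774
Total penalty: $158,870 + $31,774 = $190,644
Minimum $190,260: $190,644 meets the minimum, no increase.

Penalty: $190,644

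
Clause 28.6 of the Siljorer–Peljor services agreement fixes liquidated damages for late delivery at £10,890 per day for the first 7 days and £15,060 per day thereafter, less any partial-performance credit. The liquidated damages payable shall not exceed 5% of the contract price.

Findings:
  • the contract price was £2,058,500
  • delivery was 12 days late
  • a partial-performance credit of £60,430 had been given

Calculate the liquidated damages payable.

First 7 days: 7 × £10,890 = £76,230
Remaining days: (12 − 7) × £15,060 = £75,300
Accrued per-day damages: £76,230 + £75,300 = £151,530
Less partial-performance credit: £151,530 − £60,430 = £91,100
Cap: 5% of £2,058,500 = £102,925
Cap at £102,925: £91,100 is within the cap, no reduction.

£91,100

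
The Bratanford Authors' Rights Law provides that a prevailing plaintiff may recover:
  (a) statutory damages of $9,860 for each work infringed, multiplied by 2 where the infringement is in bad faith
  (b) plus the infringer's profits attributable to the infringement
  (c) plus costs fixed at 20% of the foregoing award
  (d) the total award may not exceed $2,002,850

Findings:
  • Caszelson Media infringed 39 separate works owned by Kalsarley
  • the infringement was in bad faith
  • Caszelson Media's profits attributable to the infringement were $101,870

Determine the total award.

Statutory damages: 39 × $9,860 = $384,540
Doubled: 2 × $384,540 = $769,080
Combined award: $769,080 + $101,870 = $870,950
Costs: 20% of $870,950 = $174,190
Award plus costs: $870,950 + $174,190 = $1,045,140
Cap at $2,002,850: $1,045,140 is within the cap, no reduction.

$1,045,140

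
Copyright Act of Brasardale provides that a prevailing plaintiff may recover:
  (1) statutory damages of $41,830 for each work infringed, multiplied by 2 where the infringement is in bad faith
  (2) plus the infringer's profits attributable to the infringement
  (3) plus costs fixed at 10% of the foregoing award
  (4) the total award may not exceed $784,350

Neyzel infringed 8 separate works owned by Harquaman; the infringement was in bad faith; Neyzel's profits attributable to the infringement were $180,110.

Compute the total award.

$784,350

Statutory damages: 8 × $41,830 = $334,640
Doubled: 2 × $334,640 = $669,280
Combined award: $669,280 + $180,110 = $849,390
Costs: 10% of $849,390 = $84,939
Award plus costs: $849,390 + $84,939 = $934,329
Cap at $784,350: $934,329 exceeds the cap → $784,350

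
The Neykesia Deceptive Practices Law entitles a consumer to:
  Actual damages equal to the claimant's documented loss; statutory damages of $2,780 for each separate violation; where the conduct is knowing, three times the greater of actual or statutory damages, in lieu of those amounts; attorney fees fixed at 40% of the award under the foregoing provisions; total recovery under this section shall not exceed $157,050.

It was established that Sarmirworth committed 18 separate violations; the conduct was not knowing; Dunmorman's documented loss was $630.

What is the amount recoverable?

Statutory damages: 18 × $2,780 = $50,040
Conduct not knowing: the in-lieu enhancement does not apply.
Actual plus statutory damages: $630 + $50,040 = $50,670
Attorney fees: 40% of $50,670 = $20,268
Total before cap: $50,670 + $20,268 = $70,938
Cap at $157,050: $70,938 is within the cap, no reduction.

$70,938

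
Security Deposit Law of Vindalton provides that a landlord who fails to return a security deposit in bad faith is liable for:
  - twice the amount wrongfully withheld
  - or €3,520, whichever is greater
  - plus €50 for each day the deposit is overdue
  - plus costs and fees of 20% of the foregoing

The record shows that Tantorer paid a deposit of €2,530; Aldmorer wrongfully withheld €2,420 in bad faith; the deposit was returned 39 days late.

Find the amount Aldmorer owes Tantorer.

€8,148

Doubled: 2 × €2,420 = €4,840
Minimum €3,520: €4,840 meets the minimum, no increase.
Late-return penalty: 39 × €50 = €1,950
Damages plus late penalty: €4,840 + €1,950 = €6,790
Costs and fees: 20% of €6,790 = €1,358
Total recovery: €6,790 + €1,358 = €8,148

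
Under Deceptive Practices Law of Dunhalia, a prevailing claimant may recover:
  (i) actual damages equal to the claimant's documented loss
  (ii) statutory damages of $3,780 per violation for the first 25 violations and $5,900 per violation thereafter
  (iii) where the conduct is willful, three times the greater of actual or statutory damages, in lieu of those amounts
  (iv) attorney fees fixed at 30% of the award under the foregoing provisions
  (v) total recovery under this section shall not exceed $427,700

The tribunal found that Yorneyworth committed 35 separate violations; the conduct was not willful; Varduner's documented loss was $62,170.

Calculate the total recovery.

First 25 violations: 25 × $3,780 = $94,500
Remaining violations: (35 − 25) × $5,900 = $59,000
Statutory damages: $94,500 + $59,000 = $153,500
Conduct not willful: the in-lieu enhancement does not apply.
Actual plus statutory damages: $62,170 + $153,500 = $215,670
Attorney fees: 30% of $215,670 = $64,701
Total before cap: $215,670 + $64,701 = $280,371
Cap at $427,700: $280,371 is within the cap, no reduction.

$280,371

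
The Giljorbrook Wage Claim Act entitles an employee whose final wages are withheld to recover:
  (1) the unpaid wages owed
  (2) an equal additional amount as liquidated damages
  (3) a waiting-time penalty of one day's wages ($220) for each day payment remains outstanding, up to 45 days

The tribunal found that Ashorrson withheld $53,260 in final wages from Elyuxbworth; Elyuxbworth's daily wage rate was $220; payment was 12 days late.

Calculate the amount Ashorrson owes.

Liquidated damages (equal amount): $53,260
Penalty days: min(12, 45) = 12
Waiting-time penalty: 12 × $220 = $2,640
Total award: $53,260 + $53,260 + $2,640 = $109,160

Total award: $109,160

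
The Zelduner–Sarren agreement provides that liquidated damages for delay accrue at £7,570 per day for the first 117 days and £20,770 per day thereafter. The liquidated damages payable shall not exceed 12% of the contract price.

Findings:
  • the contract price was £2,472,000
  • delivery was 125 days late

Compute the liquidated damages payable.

First 117 days: 117 × £7,570 = £885,690
Remaining days: (125 − 117) × £20,770 = £166,160
Accrued per-day damages: £885,690 + £166,160 = £1,051,850
Cap: 12% of £2,472,000 = £296,640
Cap at £296,640: £1,051,850 exceeds the cap → £296,640

£296,640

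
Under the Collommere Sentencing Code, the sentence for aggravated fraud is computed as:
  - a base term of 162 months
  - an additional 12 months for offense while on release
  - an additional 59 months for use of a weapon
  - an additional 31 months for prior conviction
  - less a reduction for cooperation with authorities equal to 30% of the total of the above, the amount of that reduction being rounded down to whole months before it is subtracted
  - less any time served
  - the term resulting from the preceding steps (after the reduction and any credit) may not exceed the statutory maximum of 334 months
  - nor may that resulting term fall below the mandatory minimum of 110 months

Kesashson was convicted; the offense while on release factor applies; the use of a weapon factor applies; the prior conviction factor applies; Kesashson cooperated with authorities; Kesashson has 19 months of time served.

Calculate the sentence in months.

Offense while on release enhancement: +12 months
Use of a weapon enhancement: +59 months
Prior conviction enhancement: +31 months
Adjusted term: 162 months + 12 months + 59 months + 31 months = 264 months
Cooperation with authorities reduction: 30% of 264 months = 79 months (rounded down)
After reduction: 264 − 79 = 185 months
Less time served: 185 months − 19 months = 166 months
Cap at 334 months: 166 months is within the cap, no reduction.
Minimum 110 months: 166 months meets the minimum, no increase.

Sentence: 166 months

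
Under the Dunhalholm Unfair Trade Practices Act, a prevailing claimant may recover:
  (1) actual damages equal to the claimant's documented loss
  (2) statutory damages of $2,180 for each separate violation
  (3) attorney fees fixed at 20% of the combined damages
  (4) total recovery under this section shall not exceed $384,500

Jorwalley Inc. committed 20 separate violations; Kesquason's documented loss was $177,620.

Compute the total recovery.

$265,464

Statutory damages: 20 × $2,180 = $43,600
Combined damages: $177,620 + $43,600 = $221,220
Attorney fees: 20% of $221,220 = $44,244
Total before cap: $221,220 + $44,244 = $265,464
Cap at $384,500: $265,464 is within the cap, no reduction.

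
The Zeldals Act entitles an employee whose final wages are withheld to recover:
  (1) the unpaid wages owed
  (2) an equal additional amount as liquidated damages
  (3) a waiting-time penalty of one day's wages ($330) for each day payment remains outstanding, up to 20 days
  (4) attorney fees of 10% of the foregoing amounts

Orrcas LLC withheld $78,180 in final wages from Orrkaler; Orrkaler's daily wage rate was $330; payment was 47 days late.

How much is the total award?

Total award: $179,256

Liquidated damages (equal amount): $78,180
Penalty days: min(47, 20) = 20
Waiting-time penalty: 20 × $330 = $6,600
Subtotal: $78,180 + $78,180 + $6,600 = $162,960
Attorney fees: 10% of $162,960 = $16,296
Total award: $162,960 + $16,296 = $179,256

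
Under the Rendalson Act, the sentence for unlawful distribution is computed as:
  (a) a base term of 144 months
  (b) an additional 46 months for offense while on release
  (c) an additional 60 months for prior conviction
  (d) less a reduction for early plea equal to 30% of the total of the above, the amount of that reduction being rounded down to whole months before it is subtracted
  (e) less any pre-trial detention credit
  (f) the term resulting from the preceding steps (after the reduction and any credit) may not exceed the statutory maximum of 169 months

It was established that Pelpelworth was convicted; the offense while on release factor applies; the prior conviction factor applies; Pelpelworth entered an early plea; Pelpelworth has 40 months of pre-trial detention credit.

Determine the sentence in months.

Offense while on release enhancement: +46 months
Prior conviction enhancement: +60 months
Adjusted term: 144 months + 46 months + 60 months = 250 months
Early plea reduction: 30% of 250 months = 75 months (rounded down)
After reduction: 250 − 75 = 175 months
Less pre-trial detention credit: 175 months − 40 months = 135 months
Cap at 169 months: 135 months is within the cap, no reduction.

Sentence: 135 months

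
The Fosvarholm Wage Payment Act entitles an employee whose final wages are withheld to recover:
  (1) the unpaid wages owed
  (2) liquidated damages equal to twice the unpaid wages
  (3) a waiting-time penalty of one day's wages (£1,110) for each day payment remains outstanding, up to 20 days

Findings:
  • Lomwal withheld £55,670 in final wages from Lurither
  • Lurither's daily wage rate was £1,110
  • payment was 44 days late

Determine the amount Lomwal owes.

Doubled: 2 × £55,670 = £111,340
Penalty days: min(44, 20) = 20
Waiting-time penalty: 20 × £1,110 = £22,200
Total award: £55,670 + £111,340 + £22,200 = £189,210

£189,210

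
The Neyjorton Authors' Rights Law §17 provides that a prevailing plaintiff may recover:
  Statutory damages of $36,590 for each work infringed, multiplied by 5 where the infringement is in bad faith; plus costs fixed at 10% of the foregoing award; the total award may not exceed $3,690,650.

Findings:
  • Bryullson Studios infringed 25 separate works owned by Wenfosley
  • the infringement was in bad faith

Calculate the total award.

Statutory damages: 25 × $36,590 = $914,750
Multiplied by 5: 5 × $914,750 = $4,573,750
Costs: 10% of $4,573,750 = $457,375
Award plus costs: $4,573,750 + $457,375 = $5,031,125
Cap at $3,690,650: $5,031,125 exceeds the cap → $3,690,650

$3,690,650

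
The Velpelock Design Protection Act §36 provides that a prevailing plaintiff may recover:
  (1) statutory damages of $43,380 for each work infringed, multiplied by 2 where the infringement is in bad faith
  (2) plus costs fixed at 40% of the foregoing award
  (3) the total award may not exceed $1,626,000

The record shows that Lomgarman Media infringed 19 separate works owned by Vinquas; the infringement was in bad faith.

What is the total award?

Award: $1,626,000

Statutory damages: 19 × $43,380 = $824,220
Doubled: 2 × $824,220 = $1,648,440
Costs: 40% of $1,648,440 = $659,376
Award plus costs: $1,648,440 + $659,376 = $2,307,816
Cap at $1,626,000: $2,307,816 exceeds the cap → $1,626,000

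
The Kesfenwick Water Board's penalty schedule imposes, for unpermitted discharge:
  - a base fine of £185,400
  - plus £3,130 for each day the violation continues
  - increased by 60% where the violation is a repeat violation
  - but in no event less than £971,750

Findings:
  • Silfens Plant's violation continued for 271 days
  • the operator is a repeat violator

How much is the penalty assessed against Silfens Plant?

£1,653,808

Per-day component: 271 × £3,130 = £848,230
Base plus per-day: £185,400 + £848,230 = £1,033,630
Enhancement: 60% of £1,033,630 = £620,178
Enhanced fine: £1,033,630 + £620,178 = £1,653,808
Minimum £971,750: £1,653,808 meets the minimum, no increase.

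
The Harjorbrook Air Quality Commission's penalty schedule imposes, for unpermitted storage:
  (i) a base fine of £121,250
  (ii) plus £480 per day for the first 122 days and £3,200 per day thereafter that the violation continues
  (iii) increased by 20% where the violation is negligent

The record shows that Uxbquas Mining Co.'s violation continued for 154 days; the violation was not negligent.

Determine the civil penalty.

First 122 days: 122 × £480 = £58,560
Remaining days: (154 − 122) × £3,200 = £102,400
Per-day component: £58,560 + £102,400 = £160,960
Base plus per-day: £121,250 + £160,960 = £282,210
The violation was not negligent: no 20% increase.

£282,210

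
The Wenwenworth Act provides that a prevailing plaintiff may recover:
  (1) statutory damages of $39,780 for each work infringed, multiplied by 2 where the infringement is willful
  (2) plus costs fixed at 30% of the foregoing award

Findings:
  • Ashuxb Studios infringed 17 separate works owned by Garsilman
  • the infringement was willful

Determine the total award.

Award: $1,758,276

Statutory damages: 17 × $39,780 = $676,260
Doubled: 2 × $676,260 = $1,352,520
Costs: 30% of $1,352,520 = $405,756
Award plus costs: $1,352,520 + $405,756 = $1,758,276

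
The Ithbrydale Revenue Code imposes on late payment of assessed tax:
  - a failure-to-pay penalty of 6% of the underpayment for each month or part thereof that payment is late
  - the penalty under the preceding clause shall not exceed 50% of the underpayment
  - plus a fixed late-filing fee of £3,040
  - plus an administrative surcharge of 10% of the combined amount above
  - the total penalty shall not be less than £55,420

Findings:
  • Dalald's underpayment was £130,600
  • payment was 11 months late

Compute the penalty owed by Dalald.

£75,174

Accrued rate: 6% × 11 = 66%, capped at 50% → 50%
Failure-to-pay penalty: 50% of £130,600 = £65,300
Penalty before surcharge: £65,300 + £3,040 = £68,340
Administrative surcharge: 10% of £68,340 = £6,834
Total penalty: £68,340 + £6,834 = £75,174
Minimum £55,420: £75,174 meets the minimum, no increase.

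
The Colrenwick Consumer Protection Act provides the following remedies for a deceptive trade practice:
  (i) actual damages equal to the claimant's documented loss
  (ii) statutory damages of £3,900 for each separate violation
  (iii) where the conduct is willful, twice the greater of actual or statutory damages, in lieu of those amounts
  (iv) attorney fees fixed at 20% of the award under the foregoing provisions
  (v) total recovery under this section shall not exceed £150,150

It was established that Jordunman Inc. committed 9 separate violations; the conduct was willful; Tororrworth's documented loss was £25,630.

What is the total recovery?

£84,240

Statutory damages: 9 × £3,900 = £35,100
Greater of actual damages (£25,630) or statutory damages (£35,100): £35,100
Doubled: 2 × £35,100 = £70,200
Attorney fees: 20% of £70,200 = £14,040
Total before cap: £70,200 + £14,040 = £84,240
Cap at £150,150: £84,240 is within the cap, no reduction.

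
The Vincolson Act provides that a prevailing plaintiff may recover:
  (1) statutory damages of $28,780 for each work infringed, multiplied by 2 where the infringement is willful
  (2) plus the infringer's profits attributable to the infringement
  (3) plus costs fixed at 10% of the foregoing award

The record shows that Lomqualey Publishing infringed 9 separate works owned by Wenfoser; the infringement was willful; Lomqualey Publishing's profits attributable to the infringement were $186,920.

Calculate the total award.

$775,456

Statutory damages: 9 × $28,780 = $259,020
Doubled: 2 × $259,020 = $518,040
Combined award: $518,040 + $186,920 = $704,960
Costs: 10% of $704,960 = $70,496
Award plus costs: $704,960 + $70,496 = $775,456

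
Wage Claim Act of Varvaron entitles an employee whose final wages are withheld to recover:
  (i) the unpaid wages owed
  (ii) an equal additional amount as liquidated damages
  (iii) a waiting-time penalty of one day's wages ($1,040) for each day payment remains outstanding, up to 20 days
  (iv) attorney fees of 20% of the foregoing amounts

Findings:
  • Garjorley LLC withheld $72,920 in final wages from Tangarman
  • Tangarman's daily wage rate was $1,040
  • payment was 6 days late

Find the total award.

Liquidated damages (equal amount): $72,920
Penalty days: min(6, 20) = 6
Waiting-time penalty: 6 × $1,040 = $6,240
Subtotal: $72,920 + $72,920 + $6,240 = $152,080
Attorney fees: 20% of $152,080 = $30,416
Total award: $152,080 + $30,416 = $182,496

$182,496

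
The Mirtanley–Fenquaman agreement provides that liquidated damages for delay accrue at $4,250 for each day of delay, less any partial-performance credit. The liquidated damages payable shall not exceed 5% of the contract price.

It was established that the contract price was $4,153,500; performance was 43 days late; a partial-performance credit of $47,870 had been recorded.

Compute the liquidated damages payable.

Per-day damages: 43 × $4,250 = $182,750
Less partial-performance credit: $182,750 − $47,870 = $134,880
Cap: 5% of $4,153,500 = $207,675
Cap at $207,675: $134,880 is within the cap, no reduction.

$134,880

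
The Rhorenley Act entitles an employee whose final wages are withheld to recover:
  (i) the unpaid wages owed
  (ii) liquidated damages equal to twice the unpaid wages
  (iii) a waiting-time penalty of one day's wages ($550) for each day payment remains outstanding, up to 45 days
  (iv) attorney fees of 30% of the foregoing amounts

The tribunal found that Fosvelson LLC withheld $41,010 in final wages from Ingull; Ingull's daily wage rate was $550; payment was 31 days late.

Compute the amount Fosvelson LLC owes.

Doubled: 2 × $41,010 = $82,020
Penalty days: min(31, 45) = 31
Waiting-time penalty: 31 × $550 = $17,050
Subtotal: $41,010 + $82,020 + $17,050 = $140,080
Attorney fees: 30% of $140,080 = $42,024
Total award: $140,080 + $42,024 = $182,104

$182,104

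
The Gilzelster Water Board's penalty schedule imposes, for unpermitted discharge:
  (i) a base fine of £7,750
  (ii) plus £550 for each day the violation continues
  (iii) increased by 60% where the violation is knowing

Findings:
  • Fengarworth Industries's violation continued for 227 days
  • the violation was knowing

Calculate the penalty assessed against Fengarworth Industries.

Per-day component: 227 × £550 = £124,850
Base plus per-day: £7,750 + £124,850 = £132,600
Enhancement: 60% of £132,600 = £79,560
Enhanced fine: £132,600 + £79,560 = £212,160

£212,160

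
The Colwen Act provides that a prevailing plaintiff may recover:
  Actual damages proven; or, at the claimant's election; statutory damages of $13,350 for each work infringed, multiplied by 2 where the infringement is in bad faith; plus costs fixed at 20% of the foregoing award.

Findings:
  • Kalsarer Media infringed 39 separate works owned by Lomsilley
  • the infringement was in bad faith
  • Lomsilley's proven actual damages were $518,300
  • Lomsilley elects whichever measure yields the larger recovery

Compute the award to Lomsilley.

Statutory damages: 39 × $13,350 = $520,650
Doubled: 2 × $520,650 = $1,041,300
Greater of actual damages ($518,300) or enhanced statutory damages ($1,041,300): $1,041,300
Costs: 20% of $1,041,300 = $208,260
Award plus costs: $1,041,300 + $208,260 = $1,249,560

$1,249,560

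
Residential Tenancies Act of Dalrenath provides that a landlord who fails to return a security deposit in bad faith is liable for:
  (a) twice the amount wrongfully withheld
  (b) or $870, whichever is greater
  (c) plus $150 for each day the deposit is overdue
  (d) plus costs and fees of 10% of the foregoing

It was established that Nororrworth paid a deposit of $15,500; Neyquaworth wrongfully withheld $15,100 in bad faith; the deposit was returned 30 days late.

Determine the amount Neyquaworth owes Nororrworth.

Doubled: 2 × $15,100 = $30,200
Minimum $870: $30,200 meets the minimum, no increase.
Late-return penalty: 30 × $150 = $4,500
Damages plus late penalty: $30,200 + $4,500 = $34,700
Costs and fees: 10% of $34,700 = $3,470
Total recovery: $34,700 + $3,470 = $38,170

$38,170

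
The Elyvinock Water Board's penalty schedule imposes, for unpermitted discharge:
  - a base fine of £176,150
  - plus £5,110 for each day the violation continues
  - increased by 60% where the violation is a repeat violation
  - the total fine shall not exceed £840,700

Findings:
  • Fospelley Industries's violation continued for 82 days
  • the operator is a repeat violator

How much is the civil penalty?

Per-day component: 82 × £5,110 = £419,020
Base plus per-day: £176,150 + £419,020 = £595,170
Enhancement: 60% of £595,170 = £357,102
Enhanced fine: £595,170 + £357,102 = £952,272
Cap at £840,700: £952,272 exceeds the cap → £840,700

£840,700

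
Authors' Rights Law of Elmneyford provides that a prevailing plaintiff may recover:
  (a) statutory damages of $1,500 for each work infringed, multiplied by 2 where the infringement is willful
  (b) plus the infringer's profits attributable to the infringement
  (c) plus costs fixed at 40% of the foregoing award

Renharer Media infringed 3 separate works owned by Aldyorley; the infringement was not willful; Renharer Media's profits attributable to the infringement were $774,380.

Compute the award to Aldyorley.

Statutory damages: 3 × $1,500 = $4,500
Infringement not willful: no ×2 enhancement.
Combined award: $4,500 + $774,380 = $778,880
Costs: 40% of $778,880 = $311,552
Award plus costs: $778,880 + $311,552 = $1,090,432

$1,090,432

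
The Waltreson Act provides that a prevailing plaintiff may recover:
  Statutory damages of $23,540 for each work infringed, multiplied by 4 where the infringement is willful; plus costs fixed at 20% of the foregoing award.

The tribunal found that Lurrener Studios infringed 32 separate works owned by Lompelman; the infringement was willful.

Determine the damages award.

$3,615,744

Statutory damages: 32 × $23,540 = $753,280
Multiplied by 4: 4 × $753,280 = $3,013,120
Costs: 20% of $3,013,120 = $602,624
Award plus costs: $3,013,120 + $602,624 = $3,615,744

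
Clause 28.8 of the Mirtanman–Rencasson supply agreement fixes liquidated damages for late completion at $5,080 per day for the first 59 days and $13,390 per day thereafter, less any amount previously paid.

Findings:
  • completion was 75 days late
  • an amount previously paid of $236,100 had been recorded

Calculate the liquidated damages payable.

$277,860

First 59 days: 59 × $5,080 = $299,720
Remaining days: (75 − 59) × $13,390 = $214,240
Accrued per-day damages: $299,720 + $214,240 = $513,960
Less amount previously paid: $513,960 − $236,100 = $277,860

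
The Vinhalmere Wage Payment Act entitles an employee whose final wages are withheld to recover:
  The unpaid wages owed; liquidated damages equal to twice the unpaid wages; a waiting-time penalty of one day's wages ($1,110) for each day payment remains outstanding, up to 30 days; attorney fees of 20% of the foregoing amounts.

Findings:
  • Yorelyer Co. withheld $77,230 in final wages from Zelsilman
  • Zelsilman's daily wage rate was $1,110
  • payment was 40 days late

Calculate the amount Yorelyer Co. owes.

$317,988

Doubled: 2 × $77,230 = $154,460
Penalty days: min(40, 30) = 30
Waiting-time penalty: 30 × $1,110 = $33,300
Subtotal: $77,230 + $154,460 + $33,300 = $264,990
Attorney fees: 20% of $264,990 = $52,998
Total award: $264,990 + $52,998 = $317,988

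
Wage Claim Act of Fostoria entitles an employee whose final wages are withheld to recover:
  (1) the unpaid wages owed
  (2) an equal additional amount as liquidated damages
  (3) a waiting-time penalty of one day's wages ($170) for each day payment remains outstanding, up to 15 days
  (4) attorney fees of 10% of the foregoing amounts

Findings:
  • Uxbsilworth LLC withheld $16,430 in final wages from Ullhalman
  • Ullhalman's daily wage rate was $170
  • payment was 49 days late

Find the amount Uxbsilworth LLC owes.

Total award: $38,951

Liquidated damages (equal amount): $16,430
Penalty days: min(49, 15) = 15
Waiting-time penalty: 15 × $170 = $2,550
Subtotal: $16,430 + $16,430 + $2,550 = $35,410
Attorney fees: 10% of $35,410 = $3,541
Total award: $35,410 + $3,541 = $38,951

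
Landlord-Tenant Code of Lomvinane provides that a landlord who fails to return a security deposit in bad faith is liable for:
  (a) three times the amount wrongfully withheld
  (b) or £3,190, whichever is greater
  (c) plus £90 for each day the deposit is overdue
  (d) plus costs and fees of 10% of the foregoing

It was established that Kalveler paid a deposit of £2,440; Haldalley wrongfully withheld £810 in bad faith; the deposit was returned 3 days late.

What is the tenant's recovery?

Trebled: 3 × £810 = £2,430
Minimum £3,190: £2,430 is below the minimum → £3,190
Late-return penalty: 3 × £90 = £270
Damages plus late penalty: £3,190 + £270 = £3,460
Costs and fees: 10% of £3,460 = £346
Total recovery: £3,460 + £346 = £3,806

Recovery: £3,806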